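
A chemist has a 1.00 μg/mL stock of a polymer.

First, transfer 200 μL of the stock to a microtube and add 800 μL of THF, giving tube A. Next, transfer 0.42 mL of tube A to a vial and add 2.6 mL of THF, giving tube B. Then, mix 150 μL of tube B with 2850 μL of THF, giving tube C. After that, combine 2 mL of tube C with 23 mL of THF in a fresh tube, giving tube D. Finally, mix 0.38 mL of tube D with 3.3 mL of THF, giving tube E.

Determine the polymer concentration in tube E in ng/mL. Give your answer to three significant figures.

0.0115 ng/mL

Step 1: 200 μL + 800 μL = 1000 μL total → factor 1000/200 = 5
Step 2: 0.42 mL + 2.6 mL = 3.02 mL total → factor 3.02/0.42 = 7.1905
Step 3: 150 μL + 2850 μL = 3000 μL total → factor 3000/150 = 20
Step 4: 2 mL + 23 mL = 25 mL total → factor 25/2 = 12.5
Step 5: 0.38 mL + 3.3 mL = 3.68 mL total → factor 3.68/0.38 = 9.6842
Overall dilution factor = 5 × 7.1905 × 20 × 12.5 × 9.6842 = 87043
Final = 1.00 μg/mL / 87043 = 1.149 × 10^-5 μg/mL = 0.0115 ng/mL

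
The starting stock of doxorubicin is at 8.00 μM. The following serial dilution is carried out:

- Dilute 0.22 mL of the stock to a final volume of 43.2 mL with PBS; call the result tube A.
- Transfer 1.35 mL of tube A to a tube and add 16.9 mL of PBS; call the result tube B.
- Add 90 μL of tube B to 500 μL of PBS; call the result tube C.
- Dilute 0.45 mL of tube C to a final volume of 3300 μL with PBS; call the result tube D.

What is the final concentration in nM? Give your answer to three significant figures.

Step 1: 0.22 mL brought to 43.2 mL → factor 43.2/0.22 = 196.36
Step 2: 1.35 mL + 16.9 mL = 18.25 mL total → factor 18.25/1.35 = 13.519
Step 3: 90 μL + 500 μL = 590 μL total → factor 590/90 = 6.5556
Step 4: 0.45 mL brought to 3300 μL → factor 3.3/0.45 = 7.3333
Overall dilution factor = 196.36 × 13.519 × 6.5556 × 7.3333 = 1.2761 × 10^5
Final = 8.00 μM / 1.2761 × 10^5 = 6.269 × 10^-5 μM = 0.0627 nM

0.0627 nM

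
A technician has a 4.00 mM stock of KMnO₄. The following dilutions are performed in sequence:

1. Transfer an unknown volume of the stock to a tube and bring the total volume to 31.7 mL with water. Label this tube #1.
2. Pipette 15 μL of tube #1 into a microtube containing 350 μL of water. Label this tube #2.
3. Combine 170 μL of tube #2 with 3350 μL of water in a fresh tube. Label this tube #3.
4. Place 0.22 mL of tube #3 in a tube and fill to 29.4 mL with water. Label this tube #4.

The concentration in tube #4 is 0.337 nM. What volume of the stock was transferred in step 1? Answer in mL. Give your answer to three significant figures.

Step 1: v brought to 31.7 mL → factor = 31.7 mL/v
Step 2: 15 μL + 350 μL = 365 μL total → factor 365/15 = 24.333
Step 3: 170 μL + 3350 μL = 3520 μL total → factor 3520/170 = 20.706
Step 4: 0.22 mL brought to 29.4 mL → factor 29.4/0.22 = 133.64
Product of known-step factors = 67332
Overall factor = 4.00 mM / (0.337 nM) = 1.1869 × 10^7
Step-1 factor = 1.1869 × 10^7 / 67332 = 176.28
v = 31.7 mL / 176.28 = 0.180 mL

0.180 mL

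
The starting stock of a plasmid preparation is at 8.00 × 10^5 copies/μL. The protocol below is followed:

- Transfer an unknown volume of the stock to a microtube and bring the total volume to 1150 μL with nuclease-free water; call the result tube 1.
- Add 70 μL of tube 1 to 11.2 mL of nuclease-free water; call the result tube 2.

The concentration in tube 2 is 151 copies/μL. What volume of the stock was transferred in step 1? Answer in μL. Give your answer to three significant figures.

Step 1: v brought to 1150 μL → factor = 1150 μL/v
Step 2: 70 μL + 11.2 mL = 11270 μL total → factor 11270/70 = 161
Product of known-step factors = 161
Overall factor = 8.00 × 10^5 copies/μL / (151 copies/μL) = 5298
Step-1 factor = 5298 / 161 = 32.907
v = 1150 μL / 32.907 = 34.9 μL

34.9 μL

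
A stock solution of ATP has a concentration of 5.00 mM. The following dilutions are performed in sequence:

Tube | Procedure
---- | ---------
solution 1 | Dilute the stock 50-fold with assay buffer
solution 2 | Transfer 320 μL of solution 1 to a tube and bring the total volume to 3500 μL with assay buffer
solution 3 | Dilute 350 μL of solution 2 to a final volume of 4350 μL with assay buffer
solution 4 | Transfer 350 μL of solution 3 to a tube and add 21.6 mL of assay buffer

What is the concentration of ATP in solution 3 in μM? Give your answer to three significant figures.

Step 1: 50-fold → factor 50
Step 2: 320 μL brought to 3500 μL → factor 3500/320 = 10.938
Step 3: 350 μL brought to 4350 μL → factor 4350/350 = 12.429
Dilution factor through solution 3 = 50 × 10.938 × 12.429 = 6796.9
[solution 3] = 5.00 mM / 6796.9 = 0.0007356 mM = 0.736 μM

0.736 μM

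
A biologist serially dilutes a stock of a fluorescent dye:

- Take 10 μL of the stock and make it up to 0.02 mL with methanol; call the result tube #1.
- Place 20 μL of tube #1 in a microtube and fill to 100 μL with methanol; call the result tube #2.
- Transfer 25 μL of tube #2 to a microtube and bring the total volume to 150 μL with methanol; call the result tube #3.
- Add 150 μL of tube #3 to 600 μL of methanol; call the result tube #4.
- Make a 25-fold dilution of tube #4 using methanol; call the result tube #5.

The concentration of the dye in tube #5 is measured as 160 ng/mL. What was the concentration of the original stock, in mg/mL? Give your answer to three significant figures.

Step 1: 10 μL brought to 0.02 mL → factor 20/10 = 2
Step 2: 20 μL brought to 100 μL → factor 100/20 = 5
Step 3: 25 μL brought to 150 μL → factor 150/25 = 6
Step 4: 150 μL + 600 μL = 750 μL total → factor 750/150 = 5
Step 5: 25-fold → factor 25
Overall dilution factor = 2 × 5 × 6 × 5 × 25 = 7500
Stock = 160 ng/mL × 7500 = 1.200 × 10^6 ng/mL = 1.20 mg/mL

1.20 mg/mL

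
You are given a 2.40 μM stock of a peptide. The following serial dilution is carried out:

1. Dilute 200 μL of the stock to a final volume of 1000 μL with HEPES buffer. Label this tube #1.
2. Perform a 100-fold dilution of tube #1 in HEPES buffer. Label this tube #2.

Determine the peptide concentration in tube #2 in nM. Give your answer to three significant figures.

4.80 nM

Step 1: 200 μL brought to 1000 μL → factor 1000/200 = 5
Step 2: 100-fold → factor 100
Overall dilution factor = 5 × 100 = 500
Final = 2.40 μM / 500 = 0.004800 μM = 4.80 nM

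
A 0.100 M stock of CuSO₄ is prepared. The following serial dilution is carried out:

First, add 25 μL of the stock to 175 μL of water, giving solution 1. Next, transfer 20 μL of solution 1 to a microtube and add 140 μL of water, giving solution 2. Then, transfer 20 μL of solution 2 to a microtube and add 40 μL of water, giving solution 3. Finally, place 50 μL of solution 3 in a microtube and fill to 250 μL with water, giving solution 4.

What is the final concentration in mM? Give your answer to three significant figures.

Step 1: 25 μL + 175 μL = 200 μL total → factor 200/25 = 8
Step 2: 20 μL + 140 μL = 160 μL total → factor 160/20 = 8
Step 3: 20 μL + 40 μL = 60 μL total → factor 60/20 = 3
Step 4: 50 μL brought to 250 μL → factor 250/50 = 5
Overall dilution factor = 8 × 8 × 3 × 5 = 960
Final = 0.100 M / 960 = 0.0001042 M = 0.104 mM

0.104 mM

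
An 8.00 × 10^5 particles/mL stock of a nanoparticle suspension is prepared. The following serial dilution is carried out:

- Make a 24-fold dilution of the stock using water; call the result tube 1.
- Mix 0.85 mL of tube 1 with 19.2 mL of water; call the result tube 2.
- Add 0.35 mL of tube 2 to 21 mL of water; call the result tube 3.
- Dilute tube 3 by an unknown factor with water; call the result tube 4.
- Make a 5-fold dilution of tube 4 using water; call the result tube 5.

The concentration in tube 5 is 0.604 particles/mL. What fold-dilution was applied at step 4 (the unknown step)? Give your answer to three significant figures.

7.67-fold

Step 1: 24-fold → factor 24
Step 2: 0.85 mL + 19.2 mL = 20.05 mL total → factor 20.05/0.85 = 23.588
Step 3: 0.35 mL + 21 mL = 21.35 mL total → factor 21.35/0.35 = 61
Step 4: unknown factor x
Step 5: 5-fold → factor 5
Product of known-step factors = 1.7267 × 10^5
Overall factor = 8.00 × 10^5 particles/mL / (0.604 particles/mL) = 1.3245 × 10^6
x = 1.3245 × 10^6 / 1.7267 × 10^5 = 7.67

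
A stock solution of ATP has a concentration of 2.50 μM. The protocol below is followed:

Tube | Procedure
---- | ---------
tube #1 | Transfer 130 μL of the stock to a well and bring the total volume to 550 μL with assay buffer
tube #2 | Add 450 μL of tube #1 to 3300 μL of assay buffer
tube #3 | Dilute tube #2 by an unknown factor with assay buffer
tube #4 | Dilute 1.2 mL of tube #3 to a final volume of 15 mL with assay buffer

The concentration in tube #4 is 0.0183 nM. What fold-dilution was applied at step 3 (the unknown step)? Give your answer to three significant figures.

Step 1: 130 μL brought to 550 μL → factor 550/130 = 4.2308
Step 2: 450 μL + 3300 μL = 3750 μL total → factor 3750/450 = 8.3333
Step 3: unknown factor x
Step 4: 1.2 mL brought to 15 mL → factor 15/1.2 = 12.5
Product of known-step factors = 440.71
Overall factor = 2.50 μM / (0.0183 nM) = 1.3661 × 10^5
x = 1.3661 × 10^5 / 440.71 = 310

310-fold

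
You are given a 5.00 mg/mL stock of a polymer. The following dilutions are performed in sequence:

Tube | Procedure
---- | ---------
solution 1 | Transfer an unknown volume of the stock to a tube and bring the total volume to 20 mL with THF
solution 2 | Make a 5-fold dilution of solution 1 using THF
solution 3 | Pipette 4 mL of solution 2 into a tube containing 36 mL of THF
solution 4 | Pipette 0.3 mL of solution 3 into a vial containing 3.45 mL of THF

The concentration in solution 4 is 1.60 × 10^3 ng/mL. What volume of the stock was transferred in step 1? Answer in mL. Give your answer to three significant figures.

4.00 mL

Step 1: v brought to 20 mL → factor = 20 mL/v
Step 2: 5-fold → factor 5
Step 3: 4 mL + 36 mL = 40 mL total → factor 40/4 = 10
Step 4: 0.3 mL + 3.45 mL = 3.75 mL total → factor 3.75/0.3 = 12.5
Product of known-step factors = 625
Overall factor = 5.00 mg/mL / (1.60 × 10^3 ng/mL) = 3125
Step-1 factor = 3125 / 625 = 5
v = 20 mL / 5 = 4.00 mL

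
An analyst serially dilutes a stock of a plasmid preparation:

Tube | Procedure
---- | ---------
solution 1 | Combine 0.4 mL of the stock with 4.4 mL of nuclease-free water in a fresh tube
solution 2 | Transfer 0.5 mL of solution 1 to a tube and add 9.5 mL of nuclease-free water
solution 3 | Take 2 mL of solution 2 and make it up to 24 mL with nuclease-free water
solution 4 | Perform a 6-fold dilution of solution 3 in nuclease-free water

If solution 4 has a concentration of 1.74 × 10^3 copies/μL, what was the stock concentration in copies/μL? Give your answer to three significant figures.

3.01 × 10^7 copies/μL

Step 1: 0.4 mL + 4.4 mL = 4.8 mL total → factor 4.8/0.4 = 12
Step 2: 0.5 mL + 9.5 mL = 10 mL total → factor 10/0.5 = 20
Step 3: 2 mL brought to 24 mL → factor 24/2 = 12
Step 4: 6-fold → factor 6
Overall dilution factor = 12 × 20 × 12 × 6 = 17280
Stock = 1.74 × 10^3 copies/μL × 17280 = 3.01 × 10^7 copies/μL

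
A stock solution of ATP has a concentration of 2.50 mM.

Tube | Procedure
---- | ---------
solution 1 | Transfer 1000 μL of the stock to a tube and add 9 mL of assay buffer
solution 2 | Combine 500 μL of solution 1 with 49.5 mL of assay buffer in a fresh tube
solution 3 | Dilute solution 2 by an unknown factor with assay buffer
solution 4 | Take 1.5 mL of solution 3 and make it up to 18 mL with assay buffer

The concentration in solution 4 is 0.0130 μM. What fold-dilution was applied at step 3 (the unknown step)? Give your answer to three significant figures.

Step 1: 1000 μL + 9 mL = 10000 μL total → factor 10000/1000 = 10
Step 2: 500 μL + 49.5 mL = 50000 μL total → factor 50000/500 = 100
Step 3: unknown factor x
Step 4: 1.5 mL brought to 18 mL → factor 18/1.5 = 12
Product of known-step factors = 12000
Overall factor = 2.50 mM / (0.0130 μM) = 1.9231 × 10^5
x = 1.9231 × 10^5 / 12000 = 16.0

16.0-fold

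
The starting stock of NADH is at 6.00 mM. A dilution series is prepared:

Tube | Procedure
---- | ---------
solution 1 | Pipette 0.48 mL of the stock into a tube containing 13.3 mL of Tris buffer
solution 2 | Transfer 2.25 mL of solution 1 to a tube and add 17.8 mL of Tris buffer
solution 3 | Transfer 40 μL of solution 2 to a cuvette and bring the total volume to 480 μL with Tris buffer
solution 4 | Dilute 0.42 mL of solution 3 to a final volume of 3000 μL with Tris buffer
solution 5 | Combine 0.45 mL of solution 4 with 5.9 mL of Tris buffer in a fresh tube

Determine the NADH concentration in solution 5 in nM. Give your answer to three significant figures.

19.4 nM

Step 1: 0.48 mL + 13.3 mL = 13.78 mL total → factor 13.78/0.48 = 28.708
Step 2: 2.25 mL + 17.8 mL = 20.05 mL total → factor 20.05/2.25 = 8.9111
Step 3: 40 μL brought to 480 μL → factor 480/40 = 12
Step 4: 0.42 mL brought to 3000 μL → factor 3/0.42 = 7.1429
Step 5: 0.45 mL + 5.9 mL = 6.35 mL total → factor 6.35/0.45 = 14.111
Overall dilution factor = 28.708 × 8.9111 × 12 × 7.1429 × 14.111 = 3.0942 × 10^5
Final = 6.00 mM / 3.0942 × 10^5 = 1.939 × 10^-5 mM = 19.4 nM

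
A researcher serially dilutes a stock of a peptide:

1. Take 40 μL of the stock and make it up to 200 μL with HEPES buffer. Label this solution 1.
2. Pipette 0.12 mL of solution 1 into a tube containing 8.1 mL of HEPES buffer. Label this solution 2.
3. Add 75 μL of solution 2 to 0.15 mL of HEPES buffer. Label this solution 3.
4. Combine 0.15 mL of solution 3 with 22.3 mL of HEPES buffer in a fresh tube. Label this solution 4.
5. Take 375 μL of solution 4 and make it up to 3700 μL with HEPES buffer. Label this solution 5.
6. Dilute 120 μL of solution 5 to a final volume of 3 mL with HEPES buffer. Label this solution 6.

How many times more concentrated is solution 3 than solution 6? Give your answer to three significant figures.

Step 1: 40 μL brought to 200 μL → factor 200/40 = 5
Step 2: 0.12 mL + 8.1 mL = 8.22 mL total → factor 8.22/0.12 = 68.5
Step 3: 75 μL + 0.15 mL = 225 μL total → factor 225/75 = 3
Step 4: 0.15 mL + 22.3 mL = 22.45 mL total → factor 22.45/0.15 = 149.67
Step 5: 375 μL brought to 3700 μL → factor 3700/375 = 9.8667
Step 6: 120 μL brought to 3 mL → factor 3000/120 = 25
Dilution factor to solution 3 = 1027.5; to solution 6 = 3.7933 × 10^7
[solution 3]/[solution 6] = (factor to solution 6)/(factor to solution 3) = 3.7933 × 10^7/1027.5 = 3.69 × 10^4

3.69 × 10^4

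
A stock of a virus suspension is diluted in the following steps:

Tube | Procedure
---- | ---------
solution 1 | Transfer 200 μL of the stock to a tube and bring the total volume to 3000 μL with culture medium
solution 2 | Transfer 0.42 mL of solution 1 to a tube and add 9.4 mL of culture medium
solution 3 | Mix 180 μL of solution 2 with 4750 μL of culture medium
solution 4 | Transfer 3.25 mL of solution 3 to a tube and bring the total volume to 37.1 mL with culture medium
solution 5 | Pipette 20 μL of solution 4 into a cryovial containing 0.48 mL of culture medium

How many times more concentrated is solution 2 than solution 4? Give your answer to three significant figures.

313

Step 1: 200 μL brought to 3000 μL → factor 3000/200 = 15
Step 2: 0.42 mL + 9.4 mL = 9.82 mL total → factor 9.82/0.42 = 23.381
Step 3: 180 μL + 4750 μL = 4930 μL total → factor 4930/180 = 27.389
Step 4: 3.25 mL brought to 37.1 mL → factor 37.1/3.25 = 11.415
Dilution factor to solution 2 = 350.71; to solution 4 = 1.0965 × 10^5
[solution 2]/[solution 4] = (factor to solution 4)/(factor to solution 2) = 1.0965 × 10^5/350.71 = 313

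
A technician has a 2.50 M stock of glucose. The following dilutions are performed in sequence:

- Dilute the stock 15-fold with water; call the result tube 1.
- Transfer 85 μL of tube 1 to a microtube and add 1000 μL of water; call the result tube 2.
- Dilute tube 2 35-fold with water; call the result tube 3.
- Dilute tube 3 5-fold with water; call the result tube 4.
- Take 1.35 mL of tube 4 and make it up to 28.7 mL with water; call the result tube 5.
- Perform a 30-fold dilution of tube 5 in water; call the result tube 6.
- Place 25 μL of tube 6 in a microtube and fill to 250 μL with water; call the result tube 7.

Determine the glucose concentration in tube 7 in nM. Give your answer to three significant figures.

Step 1: 15-fold → factor 15
Step 2: 85 μL + 1000 μL = 1085 μL total → factor 1085/85 = 12.765
Step 3: 35-fold → factor 35
Step 4: 5-fold → factor 5
Step 5: 1.35 mL brought to 28.7 mL → factor 28.7/1.35 = 21.259
Step 6: 30-fold → factor 30
Step 7: 25 μL brought to 250 μL → factor 250/25 = 10
Overall dilution factor = 15 × 12.765 × 35 × 5 × 21.259 × 30 × 10 = 2.137 × 10^8
Final = 2.50 M / 2.137 × 10^8 = 1.170 × 10^-8 M = 11.7 nM

11.7 nM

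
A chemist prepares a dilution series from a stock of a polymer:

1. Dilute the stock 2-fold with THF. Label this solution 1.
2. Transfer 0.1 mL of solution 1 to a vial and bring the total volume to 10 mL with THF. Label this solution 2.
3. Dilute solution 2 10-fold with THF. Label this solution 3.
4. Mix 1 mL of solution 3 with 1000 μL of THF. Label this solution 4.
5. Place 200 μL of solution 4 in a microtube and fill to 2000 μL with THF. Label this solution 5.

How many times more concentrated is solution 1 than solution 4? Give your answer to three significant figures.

Step 1: 2-fold → factor 2
Step 2: 0.1 mL brought to 10 mL → factor 10/0.1 = 100
Step 3: 10-fold → factor 10
Step 4: 1 mL + 1000 μL = 2 mL total → factor 2/1 = 2
Dilution factor to solution 1 = 2; to solution 4 = 4000
[solution 1]/[solution 4] = (factor to solution 4)/(factor to solution 1) = 4000/2 = 2.00 × 10^3

2.00 × 10^3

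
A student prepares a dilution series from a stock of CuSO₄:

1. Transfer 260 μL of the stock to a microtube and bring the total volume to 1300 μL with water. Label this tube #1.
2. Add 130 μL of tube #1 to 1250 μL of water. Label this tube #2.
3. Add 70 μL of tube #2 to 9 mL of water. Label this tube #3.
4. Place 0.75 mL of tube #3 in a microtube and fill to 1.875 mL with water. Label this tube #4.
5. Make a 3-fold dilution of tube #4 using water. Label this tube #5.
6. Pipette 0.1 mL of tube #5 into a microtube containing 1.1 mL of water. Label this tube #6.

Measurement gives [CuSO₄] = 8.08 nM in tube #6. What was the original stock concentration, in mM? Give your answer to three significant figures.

Step 1: 260 μL brought to 1300 μL → factor 1300/260 = 5
Step 2: 130 μL + 1250 μL = 1380 μL total → factor 1380/130 = 10.615
Step 3: 70 μL + 9 mL = 9070 μL total → factor 9070/70 = 129.57
Step 4: 0.75 mL brought to 1.875 mL → factor 1.875/0.75 = 2.5
Step 5: 3-fold → factor 3
Step 6: 0.1 mL + 1.1 mL = 1.2 mL total → factor 1.2/0.1 = 12
Overall dilution factor = 5 × 10.615 × 129.57 × 2.5 × 3 × 12 = 6.1895 × 10^5
Stock = 8.08 nM × 6.1895 × 10^5 = 5.001 × 10^6 nM = 5.00 mM

5.00 mM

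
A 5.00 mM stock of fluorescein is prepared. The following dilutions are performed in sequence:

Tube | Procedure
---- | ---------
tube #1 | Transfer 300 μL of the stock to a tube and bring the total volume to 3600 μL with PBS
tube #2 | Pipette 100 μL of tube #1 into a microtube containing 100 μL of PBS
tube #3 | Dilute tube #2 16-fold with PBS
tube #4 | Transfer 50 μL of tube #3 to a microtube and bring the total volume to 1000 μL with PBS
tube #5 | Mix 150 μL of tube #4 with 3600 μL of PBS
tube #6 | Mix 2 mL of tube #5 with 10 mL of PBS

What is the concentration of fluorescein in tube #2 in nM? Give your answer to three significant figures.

2.08 × 10^5 nM

Step 1: 300 μL brought to 3600 μL → factor 3600/300 = 12
Step 2: 100 μL + 100 μL = 200 μL total → factor 200/100 = 2
Dilution factor through tube #2 = 12 × 2 = 24
[tube #2] = 5.00 mM / 24 = 0.2083 mM = 2.08 × 10^5 nM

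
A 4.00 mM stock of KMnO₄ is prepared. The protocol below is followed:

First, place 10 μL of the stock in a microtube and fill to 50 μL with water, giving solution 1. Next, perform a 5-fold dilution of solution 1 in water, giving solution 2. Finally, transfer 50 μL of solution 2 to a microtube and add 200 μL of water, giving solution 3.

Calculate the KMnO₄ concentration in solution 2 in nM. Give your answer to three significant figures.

1.60 × 10^5 nM

Step 1: 10 μL brought to 50 μL → factor 50/10 = 5
Step 2: 5-fold → factor 5
Dilution factor through solution 2 = 5 × 5 = 25
[solution 2] = 4.00 mM / 25 = 0.1600 mM = 1.60 × 10^5 nM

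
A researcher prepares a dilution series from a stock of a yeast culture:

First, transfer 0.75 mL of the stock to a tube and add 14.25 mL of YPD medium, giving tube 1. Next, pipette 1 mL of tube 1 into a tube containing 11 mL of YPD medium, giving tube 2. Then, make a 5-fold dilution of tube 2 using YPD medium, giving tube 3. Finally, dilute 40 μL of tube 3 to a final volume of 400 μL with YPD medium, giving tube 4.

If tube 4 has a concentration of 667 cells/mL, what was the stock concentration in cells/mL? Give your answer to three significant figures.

8.00 × 10^6 cells/mL

Step 1: 0.75 mL + 14.25 mL = 15 mL total → factor 15/0.75 = 20
Step 2: 1 mL + 11 mL = 12 mL total → factor 12/1 = 12
Step 3: 5-fold → factor 5
Step 4: 40 μL brought to 400 μL → factor 400/40 = 10
Overall dilution factor = 20 × 12 × 5 × 10 = 12000
Stock = 667 cells/mL × 12000 = 8.00 × 10^6 cells/mL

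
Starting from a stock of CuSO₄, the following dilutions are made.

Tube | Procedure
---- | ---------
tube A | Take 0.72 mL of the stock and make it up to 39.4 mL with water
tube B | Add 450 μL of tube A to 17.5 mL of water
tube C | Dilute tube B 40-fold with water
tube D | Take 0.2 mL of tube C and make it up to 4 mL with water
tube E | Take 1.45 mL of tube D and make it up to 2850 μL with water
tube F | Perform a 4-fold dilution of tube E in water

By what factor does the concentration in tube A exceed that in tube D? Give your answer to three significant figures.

Step 1: 0.72 mL brought to 39.4 mL → factor 39.4/0.72 = 54.722
Step 2: 450 μL + 17.5 mL = 17950 μL total → factor 17950/450 = 39.889
Step 3: 40-fold → factor 40
Step 4: 0.2 mL brought to 4 mL → factor 4/0.2 = 20
Dilution factor to tube A = 54.722; to tube D = 1.7462 × 10^6
[tube A]/[tube D] = (factor to tube D)/(factor to tube A) = 1.7462 × 10^6/54.722 = 3.19 × 10^4

3.19 × 10^4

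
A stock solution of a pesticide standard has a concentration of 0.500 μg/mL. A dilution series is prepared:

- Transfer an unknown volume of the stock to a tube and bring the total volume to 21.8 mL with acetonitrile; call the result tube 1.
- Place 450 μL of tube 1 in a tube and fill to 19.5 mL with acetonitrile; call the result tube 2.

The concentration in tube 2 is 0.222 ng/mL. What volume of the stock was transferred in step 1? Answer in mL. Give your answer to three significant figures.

Step 1: v brought to 21.8 mL → factor = 21.8 mL/v
Step 2: 450 μL brought to 19.5 mL → factor 19500/450 = 43.333
Product of known-step factors = 43.333
Overall factor = 0.500 μg/mL / (0.222 ng/mL) = 2252.3
Step-1 factor = 2252.3 / 43.333 = 51.975
v = 21.8 mL / 51.975 = 0.419 mL

0.419 mL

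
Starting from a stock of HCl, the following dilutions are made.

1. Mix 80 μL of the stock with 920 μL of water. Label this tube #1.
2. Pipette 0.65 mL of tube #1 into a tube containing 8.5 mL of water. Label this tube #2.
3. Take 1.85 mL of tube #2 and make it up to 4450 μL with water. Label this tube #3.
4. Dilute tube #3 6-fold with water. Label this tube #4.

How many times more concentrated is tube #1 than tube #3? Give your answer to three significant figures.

33.9

Step 1: 80 μL + 920 μL = 1000 μL total → factor 1000/80 = 12.5
Step 2: 0.65 mL + 8.5 mL = 9.15 mL total → factor 9.15/0.65 = 14.077
Step 3: 1.85 mL brought to 4450 μL → factor 4.45/1.85 = 2.4054
Dilution factor to tube #1 = 12.5; to tube #3 = 423.26
[tube #1]/[tube #3] = (factor to tube #3)/(factor to tube #1) = 423.26/12.5 = 33.9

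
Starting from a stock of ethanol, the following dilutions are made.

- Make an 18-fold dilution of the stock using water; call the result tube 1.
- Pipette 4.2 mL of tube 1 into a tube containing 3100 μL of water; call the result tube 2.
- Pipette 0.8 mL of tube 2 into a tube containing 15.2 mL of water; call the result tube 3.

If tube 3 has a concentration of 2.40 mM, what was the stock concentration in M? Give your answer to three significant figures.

1.50 M

Step 1: 18-fold → factor 18
Step 2: 4.2 mL + 3100 μL = 7.3 mL total → factor 7.3/4.2 = 1.7381
Step 3: 0.8 mL + 15.2 mL = 16 mL total → factor 16/0.8 = 20
Overall dilution factor = 18 × 1.7381 × 20 = 625.71
Stock = 2.40 mM × 625.71 = 1502 mM = 1.50 M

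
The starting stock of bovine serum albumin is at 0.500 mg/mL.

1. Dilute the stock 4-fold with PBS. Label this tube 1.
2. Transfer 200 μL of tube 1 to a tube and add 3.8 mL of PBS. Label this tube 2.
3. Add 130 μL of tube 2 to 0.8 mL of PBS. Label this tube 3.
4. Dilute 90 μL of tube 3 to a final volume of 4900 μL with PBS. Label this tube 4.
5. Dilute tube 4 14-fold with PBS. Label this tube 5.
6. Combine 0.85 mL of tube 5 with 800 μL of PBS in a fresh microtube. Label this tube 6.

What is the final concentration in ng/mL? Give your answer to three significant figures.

Step 1: 4-fold → factor 4
Step 2: 200 μL + 3.8 mL = 4000 μL total → factor 4000/200 = 20
Step 3: 130 μL + 0.8 mL = 930 μL total → factor 930/130 = 7.1538
Step 4: 90 μL brought to 4900 μL → factor 4900/90 = 54.444
Step 5: 14-fold → factor 14
Step 6: 0.85 mL + 800 μL = 1.65 mL total → factor 1.65/0.85 = 1.9412
Overall dilution factor = 4 × 20 × 7.1538 × 54.444 × 14 × 1.9412 = 8.4679 × 10^5
Final = 0.500 mg/mL / 8.4679 × 10^5 = 5.905 × 10^-7 mg/mL = 0.590 ng/mL

0.590 ng/mL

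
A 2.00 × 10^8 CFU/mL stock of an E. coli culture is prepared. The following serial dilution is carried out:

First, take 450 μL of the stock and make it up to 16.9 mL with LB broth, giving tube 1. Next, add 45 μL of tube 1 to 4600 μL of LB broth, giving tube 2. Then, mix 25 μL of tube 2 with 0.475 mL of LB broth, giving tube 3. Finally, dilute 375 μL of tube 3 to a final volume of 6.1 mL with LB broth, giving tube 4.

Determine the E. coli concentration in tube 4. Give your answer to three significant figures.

159 CFU/mL

Step 1: 450 μL brought to 16.9 mL → factor 16900/450 = 37.556
Step 2: 45 μL + 4600 μL = 4645 μL total → factor 4645/45 = 103.22
Step 3: 25 μL + 0.475 mL = 500 μL total → factor 500/25 = 20
Step 4: 375 μL brought to 6.1 mL → factor 6100/375 = 16.267
Overall dilution factor = 37.556 × 103.22 × 20 × 16.267 = 1.2612 × 10^6
Final = 2.00 × 10^8 CFU/mL / 1.2612 × 10^6 = 159 CFU/mL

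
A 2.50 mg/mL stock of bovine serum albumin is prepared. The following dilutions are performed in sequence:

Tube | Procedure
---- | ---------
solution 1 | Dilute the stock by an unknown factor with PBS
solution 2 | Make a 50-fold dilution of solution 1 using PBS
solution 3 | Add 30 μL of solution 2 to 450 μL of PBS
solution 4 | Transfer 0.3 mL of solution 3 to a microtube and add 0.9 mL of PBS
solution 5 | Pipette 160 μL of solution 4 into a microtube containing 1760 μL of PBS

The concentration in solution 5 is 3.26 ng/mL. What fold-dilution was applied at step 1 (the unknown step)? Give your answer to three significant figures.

20.0-fold

Step 1: unknown factor x
Step 2: 50-fold → factor 50
Step 3: 30 μL + 450 μL = 480 μL total → factor 480/30 = 16
Step 4: 0.3 mL + 0.9 mL = 1.2 mL total → factor 1.2/0.3 = 4
Step 5: 160 μL + 1760 μL = 1920 μL total → factor 1920/160 = 12
Product of known-step factors = 38400
Overall factor = 2.50 mg/mL / (3.26 ng/mL) = 7.6687 × 10^5
x = 7.6687 × 10^5 / 38400 = 20.0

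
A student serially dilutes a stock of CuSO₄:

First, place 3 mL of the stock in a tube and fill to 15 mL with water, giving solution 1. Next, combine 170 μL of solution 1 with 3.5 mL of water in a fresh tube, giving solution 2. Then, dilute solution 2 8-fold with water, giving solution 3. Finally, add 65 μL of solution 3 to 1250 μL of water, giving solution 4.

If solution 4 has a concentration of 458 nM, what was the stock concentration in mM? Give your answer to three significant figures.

Step 1: 3 mL brought to 15 mL → factor 15/3 = 5
Step 2: 170 μL + 3.5 mL = 3670 μL total → factor 3670/170 = 21.588
Step 3: 8-fold → factor 8
Step 4: 65 μL + 1250 μL = 1315 μL total → factor 1315/65 = 20.231
Overall dilution factor = 5 × 21.588 × 8 × 20.231 = 17470
Stock = 458 nM × 17470 = 8.001 × 10^6 nM = 8.00 mM

8.00 mM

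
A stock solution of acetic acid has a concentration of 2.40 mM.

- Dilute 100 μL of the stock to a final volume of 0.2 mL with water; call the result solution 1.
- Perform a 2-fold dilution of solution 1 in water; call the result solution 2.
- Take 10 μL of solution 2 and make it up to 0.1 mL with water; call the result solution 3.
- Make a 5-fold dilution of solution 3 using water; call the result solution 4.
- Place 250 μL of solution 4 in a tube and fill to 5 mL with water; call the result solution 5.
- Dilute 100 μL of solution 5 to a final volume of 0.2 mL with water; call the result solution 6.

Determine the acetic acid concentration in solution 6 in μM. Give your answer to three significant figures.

Step 1: 100 μL brought to 0.2 mL → factor 200/100 = 2
Step 2: 2-fold → factor 2
Step 3: 10 μL brought to 0.1 mL → factor 100/10 = 10
Step 4: 5-fold → factor 5
Step 5: 250 μL brought to 5 mL → factor 5000/250 = 20
Step 6: 100 μL brought to 0.2 mL → factor 200/100 = 2
Overall dilution factor = 2 × 2 × 10 × 5 × 20 × 2 = 8000
Final = 2.40 mM / 8000 = 0.0003000 mM = 0.300 μM

0.300 μM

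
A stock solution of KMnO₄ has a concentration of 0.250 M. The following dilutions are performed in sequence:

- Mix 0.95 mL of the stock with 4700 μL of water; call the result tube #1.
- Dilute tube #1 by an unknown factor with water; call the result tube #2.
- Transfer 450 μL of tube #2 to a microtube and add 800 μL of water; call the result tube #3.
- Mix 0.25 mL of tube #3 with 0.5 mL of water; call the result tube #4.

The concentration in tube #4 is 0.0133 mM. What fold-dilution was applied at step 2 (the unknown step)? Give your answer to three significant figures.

379-fold

Step 1: 0.95 mL + 4700 μL = 5.65 mL total → factor 5.65/0.95 = 5.9474
Step 2: unknown factor x
Step 3: 450 μL + 800 μL = 1250 μL total → factor 1250/450 = 2.7778
Step 4: 0.25 mL + 0.5 mL = 0.75 mL total → factor 0.75/0.25 = 3
Product of known-step factors = 49.561
Overall factor = 0.250 M / (0.0133 mM) = 18797
x = 18797 / 49.561 = 379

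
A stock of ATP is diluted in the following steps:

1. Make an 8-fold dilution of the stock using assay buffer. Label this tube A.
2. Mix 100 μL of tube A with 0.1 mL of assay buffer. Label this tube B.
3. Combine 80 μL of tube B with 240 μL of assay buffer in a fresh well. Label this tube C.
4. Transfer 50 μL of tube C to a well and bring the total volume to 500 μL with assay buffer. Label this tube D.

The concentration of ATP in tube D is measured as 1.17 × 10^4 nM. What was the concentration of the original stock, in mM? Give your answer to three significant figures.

Step 1: 8-fold → factor 8
Step 2: 100 μL + 0.1 mL = 200 μL total → factor 200/100 = 2
Step 3: 80 μL + 240 μL = 320 μL total → factor 320/80 = 4
Step 4: 50 μL brought to 500 μL → factor 500/50 = 10
Overall dilution factor = 8 × 2 × 4 × 10 = 640
Stock = 1.17 × 10^4 nM × 640 = 7.488 × 10^6 nM = 7.49 mM

7.49 mM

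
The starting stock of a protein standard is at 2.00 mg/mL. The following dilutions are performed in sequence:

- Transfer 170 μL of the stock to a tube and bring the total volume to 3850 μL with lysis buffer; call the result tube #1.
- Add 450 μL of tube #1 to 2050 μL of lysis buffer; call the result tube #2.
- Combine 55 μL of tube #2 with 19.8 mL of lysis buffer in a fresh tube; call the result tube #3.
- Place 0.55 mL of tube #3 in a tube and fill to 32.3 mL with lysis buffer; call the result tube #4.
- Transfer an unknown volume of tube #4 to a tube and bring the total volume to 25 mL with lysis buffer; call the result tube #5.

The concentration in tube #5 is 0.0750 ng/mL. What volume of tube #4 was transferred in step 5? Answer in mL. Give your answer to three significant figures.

Step 1: 170 μL brought to 3850 μL → factor 3850/170 = 22.647
Step 2: 450 μL + 2050 μL = 2500 μL total → factor 2500/450 = 5.5556
Step 3: 55 μL + 19.8 mL = 19855 μL total → factor 19855/55 = 361
Step 4: 0.55 mL brought to 32.3 mL → factor 32.3/0.55 = 58.727
Step 5: v brought to 25 mL → factor = 25 mL/v
Product of known-step factors = 2.6674 × 10^6
Overall factor = 2.00 mg/mL / (0.0750 ng/mL) = 2.6667 × 10^7
Step-5 factor = 2.6667 × 10^7 / 2.6674 × 10^6 = 9.9973
v = 25 mL / 9.9973 = 2.50 mL

2.50 mL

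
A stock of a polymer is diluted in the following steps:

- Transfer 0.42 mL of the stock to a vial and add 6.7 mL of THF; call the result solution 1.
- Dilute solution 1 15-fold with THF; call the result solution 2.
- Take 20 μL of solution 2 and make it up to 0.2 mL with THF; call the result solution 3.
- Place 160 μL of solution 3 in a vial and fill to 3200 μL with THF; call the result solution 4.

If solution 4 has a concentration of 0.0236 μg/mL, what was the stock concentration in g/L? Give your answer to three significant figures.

1.20 g/L

Step 1: 0.42 mL + 6.7 mL = 7.12 mL total → factor 7.12/0.42 = 16.952
Step 2: 15-fold → factor 15
Step 3: 20 μL brought to 0.2 mL → factor 200/20 = 10
Step 4: 160 μL brought to 3200 μL → factor 3200/160 = 20
Overall dilution factor = 16.952 × 15 × 10 × 20 = 50857
Stock = 0.0236 μg/mL × 50857 = 1200 μg/mL = 1.20 g/L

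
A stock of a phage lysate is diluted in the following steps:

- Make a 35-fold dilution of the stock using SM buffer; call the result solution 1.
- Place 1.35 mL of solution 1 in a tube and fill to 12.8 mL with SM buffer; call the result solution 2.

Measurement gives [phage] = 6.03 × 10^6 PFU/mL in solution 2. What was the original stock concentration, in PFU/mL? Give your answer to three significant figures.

Step 1: 35-fold → factor 35
Step 2: 1.35 mL brought to 12.8 mL → factor 12.8/1.35 = 9.4815
Overall dilution factor = 35 × 9.4815 = 331.85
Stock = 6.03 × 10^6 PFU/mL × 331.85 = 2.00 × 10^9 PFU/mL

2.00 × 10^9 PFU/mL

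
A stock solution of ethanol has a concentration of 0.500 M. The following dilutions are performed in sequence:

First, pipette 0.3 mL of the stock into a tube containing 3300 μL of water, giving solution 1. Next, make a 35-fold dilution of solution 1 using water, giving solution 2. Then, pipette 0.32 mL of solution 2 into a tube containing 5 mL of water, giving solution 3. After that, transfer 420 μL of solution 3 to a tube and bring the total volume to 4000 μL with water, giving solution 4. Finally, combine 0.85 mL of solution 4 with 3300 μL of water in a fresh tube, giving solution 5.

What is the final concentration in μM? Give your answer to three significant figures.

Step 1: 0.3 mL + 3300 μL = 3.6 mL total → factor 3.6/0.3 = 12
Step 2: 35-fold → factor 35
Step 3: 0.32 mL + 5 mL = 5.32 mL total → factor 5.32/0.32 = 16.625
Step 4: 420 μL brought to 4000 μL → factor 4000/420 = 9.5238
Step 5: 0.85 mL + 3300 μL = 4.15 mL total → factor 4.15/0.85 = 4.8824
Overall dilution factor = 12 × 35 × 16.625 × 9.5238 × 4.8824 = 3.2468 × 10^5
Final = 0.500 M / 3.2468 × 10^5 = 1.540 × 10^-6 M = 1.54 μM

1.54 μM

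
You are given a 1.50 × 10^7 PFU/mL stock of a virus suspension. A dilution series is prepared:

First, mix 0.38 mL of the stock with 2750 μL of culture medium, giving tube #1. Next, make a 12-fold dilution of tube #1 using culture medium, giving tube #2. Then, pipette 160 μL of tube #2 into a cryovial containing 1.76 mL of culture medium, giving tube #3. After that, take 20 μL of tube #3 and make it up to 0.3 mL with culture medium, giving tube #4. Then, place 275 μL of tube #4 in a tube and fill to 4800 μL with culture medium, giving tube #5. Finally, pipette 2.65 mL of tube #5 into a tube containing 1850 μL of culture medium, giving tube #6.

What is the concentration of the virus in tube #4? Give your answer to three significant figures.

843 PFU/mL

Step 1: 0.38 mL + 2750 μL = 3.13 mL total → factor 3.13/0.38 = 8.2368
Step 2: 12-fold → factor 12
Step 3: 160 μL + 1.76 mL = 1920 μL total → factor 1920/160 = 12
Step 4: 20 μL brought to 0.3 mL → factor 300/20 = 15
Dilution factor through tube #4 = 8.2368 × 12 × 12 × 15 = 17792
[tube #4] = 1.50 × 10^7 PFU/mL / 17792 = 843 PFU/mL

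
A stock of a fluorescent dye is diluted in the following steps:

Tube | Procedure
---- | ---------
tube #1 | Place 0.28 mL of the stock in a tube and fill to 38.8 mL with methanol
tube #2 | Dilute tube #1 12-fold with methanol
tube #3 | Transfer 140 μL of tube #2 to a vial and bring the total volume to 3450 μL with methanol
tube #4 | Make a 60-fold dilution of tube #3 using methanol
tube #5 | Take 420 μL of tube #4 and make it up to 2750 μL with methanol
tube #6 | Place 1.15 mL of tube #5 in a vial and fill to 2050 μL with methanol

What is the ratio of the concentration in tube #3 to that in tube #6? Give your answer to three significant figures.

Step 1: 0.28 mL brought to 38.8 mL → factor 38.8/0.28 = 138.57
Step 2: 12-fold → factor 12
Step 3: 140 μL brought to 3450 μL → factor 3450/140 = 24.643
Step 4: 60-fold → factor 60
Step 5: 420 μL brought to 2750 μL → factor 2750/420 = 6.5476
Step 6: 1.15 mL brought to 2050 μL → factor 2.05/1.15 = 1.7826
Dilution factor to tube #3 = 40978; to tube #6 = 2.8697 × 10^7
[tube #3]/[tube #6] = (factor to tube #6)/(factor to tube #3) = 2.8697 × 10^7/40978 = 700

700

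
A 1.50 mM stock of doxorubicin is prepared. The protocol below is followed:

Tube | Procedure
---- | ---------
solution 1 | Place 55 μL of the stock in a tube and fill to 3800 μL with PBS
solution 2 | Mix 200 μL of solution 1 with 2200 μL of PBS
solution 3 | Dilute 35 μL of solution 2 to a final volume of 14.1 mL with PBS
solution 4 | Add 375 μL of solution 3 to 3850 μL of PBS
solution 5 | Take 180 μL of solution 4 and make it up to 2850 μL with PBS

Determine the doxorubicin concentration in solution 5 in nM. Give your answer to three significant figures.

0.0252 nM

Step 1: 55 μL brought to 3800 μL → factor 3800/55 = 69.091
Step 2: 200 μL + 2200 μL = 2400 μL total → factor 2400/200 = 12
Step 3: 35 μL brought to 14.1 mL → factor 14100/35 = 402.86
Step 4: 375 μL + 3850 μL = 4225 μL total → factor 4225/375 = 11.267
Step 5: 180 μL brought to 2850 μL → factor 2850/180 = 15.833
Overall dilution factor = 69.091 × 12 × 402.86 × 11.267 × 15.833 = 5.9583 × 10^7
Final = 1.50 mM / 5.9583 × 10^7 = 2.518 × 10^-8 mM = 0.0252 nM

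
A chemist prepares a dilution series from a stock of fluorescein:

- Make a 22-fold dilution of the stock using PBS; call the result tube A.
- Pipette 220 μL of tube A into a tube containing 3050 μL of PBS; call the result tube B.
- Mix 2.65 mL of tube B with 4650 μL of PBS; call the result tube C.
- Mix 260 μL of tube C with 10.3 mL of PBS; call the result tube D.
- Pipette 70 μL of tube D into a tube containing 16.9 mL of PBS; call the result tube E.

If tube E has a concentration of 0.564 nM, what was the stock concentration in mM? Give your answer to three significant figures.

Step 1: 22-fold → factor 22
Step 2: 220 μL + 3050 μL = 3270 μL total → factor 3270/220 = 14.864
Step 3: 2.65 mL + 4650 μL = 7.3 mL total → factor 7.3/2.65 = 2.7547
Step 4: 260 μL + 10.3 mL = 10560 μL total → factor 10560/260 = 40.615
Step 5: 70 μL + 16.9 mL = 16970 μL total → factor 16970/70 = 242.43
Overall dilution factor = 22 × 14.864 × 2.7547 × 40.615 × 242.43 = 8.8695 × 10^6
Stock = 0.564 nM × 8.8695 × 10^6 = 5.002 × 10^6 nM = 5.00 mM

5.00 mM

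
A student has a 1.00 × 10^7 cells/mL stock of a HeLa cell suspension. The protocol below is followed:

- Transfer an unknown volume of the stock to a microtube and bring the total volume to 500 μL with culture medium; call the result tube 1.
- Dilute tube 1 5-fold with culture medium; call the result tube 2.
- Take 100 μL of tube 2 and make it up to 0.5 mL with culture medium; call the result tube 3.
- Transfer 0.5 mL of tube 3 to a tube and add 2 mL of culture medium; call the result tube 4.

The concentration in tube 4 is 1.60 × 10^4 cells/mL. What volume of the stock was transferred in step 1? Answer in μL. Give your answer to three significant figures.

100 μL

Step 1: v brought to 500 μL → factor = 500 μL/v
Step 2: 5-fold → factor 5
Step 3: 100 μL brought to 0.5 mL → factor 500/100 = 5
Step 4: 0.5 mL + 2 mL = 2.5 mL total → factor 2.5/0.5 = 5
Product of known-step factors = 125
Overall factor = 1.00 × 10^7 cells/mL / (1.60 × 10^4 cells/mL) = 625
Step-1 factor = 625 / 125 = 5
v = 500 μL / 5 = 100 μL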